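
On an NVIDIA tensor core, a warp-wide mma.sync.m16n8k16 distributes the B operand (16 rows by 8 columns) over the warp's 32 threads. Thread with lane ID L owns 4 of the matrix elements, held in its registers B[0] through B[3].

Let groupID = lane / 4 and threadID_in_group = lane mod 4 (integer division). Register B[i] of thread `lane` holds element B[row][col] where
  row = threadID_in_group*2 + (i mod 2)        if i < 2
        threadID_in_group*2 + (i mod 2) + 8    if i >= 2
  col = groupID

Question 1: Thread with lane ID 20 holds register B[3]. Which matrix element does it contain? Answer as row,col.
L=20->gid=20>>2=5, tid=20&3=0
[3]->row 0·2+1+8=9  col gid=5

9,5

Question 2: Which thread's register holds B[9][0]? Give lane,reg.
0,3

c: 0->gid=0  r: 9->r8=1,tid=0,i&1=1
L=0*4+0=0  i=1*2+1=3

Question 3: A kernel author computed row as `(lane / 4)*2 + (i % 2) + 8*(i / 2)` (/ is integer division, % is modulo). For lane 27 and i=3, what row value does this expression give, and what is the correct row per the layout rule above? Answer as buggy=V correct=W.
buggy=21 correct=15

`(lane / 4)*2 + (i % 2) + 8*(i / 2)`[27,3]->21
27: gid=6,tid=3
[3] (3*2+1+8,6) = (15,6)
row: 21 vs 15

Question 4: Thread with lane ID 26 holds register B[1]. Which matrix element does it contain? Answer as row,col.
5,6

lane 26: G=6 (26/4), T=2 (26%4)
i=1: r=2*2+1+0=5, c=G=6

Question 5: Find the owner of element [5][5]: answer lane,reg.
c=5→G=5  r=5→rhi=0,T=2,p=1
L=5*4+2=22  i=0*2+1=1

22,1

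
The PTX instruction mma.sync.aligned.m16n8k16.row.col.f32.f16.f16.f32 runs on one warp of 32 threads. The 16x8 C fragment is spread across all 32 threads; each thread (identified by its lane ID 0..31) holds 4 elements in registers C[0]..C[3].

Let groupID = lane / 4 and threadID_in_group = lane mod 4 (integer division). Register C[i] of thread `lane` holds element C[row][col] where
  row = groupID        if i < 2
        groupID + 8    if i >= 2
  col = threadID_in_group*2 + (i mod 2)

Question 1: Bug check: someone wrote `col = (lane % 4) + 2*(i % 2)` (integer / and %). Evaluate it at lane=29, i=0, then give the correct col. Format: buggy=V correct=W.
buggy=1 correct=2

`(lane % 4) + 2*(i % 2)`[29,0]->1
lane 29: g=7 (29/4), t=1 (29%4)
i=0: r=7+0=7, c=1*2+0=2
col: 1 vs 2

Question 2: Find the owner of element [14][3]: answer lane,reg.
r=14⇒gr=6,Rb=1  c=3⇒th=1,odd=1
L=6*4+1=25  i=1*2+1=3

25,3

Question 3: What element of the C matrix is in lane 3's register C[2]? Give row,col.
lane 3->3/4=0, 3 mod 4=3
i=2  r:0+8->8  c:2·3+0->6

8,6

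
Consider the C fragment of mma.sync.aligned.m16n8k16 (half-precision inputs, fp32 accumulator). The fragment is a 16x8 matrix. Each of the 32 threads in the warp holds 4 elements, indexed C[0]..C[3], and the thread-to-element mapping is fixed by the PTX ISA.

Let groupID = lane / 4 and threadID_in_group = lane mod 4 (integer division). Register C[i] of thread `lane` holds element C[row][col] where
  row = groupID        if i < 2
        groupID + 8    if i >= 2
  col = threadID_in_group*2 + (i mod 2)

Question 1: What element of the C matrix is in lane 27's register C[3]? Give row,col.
14,7

lane 27->27/4=6, 27 mod 4=3
i=3  r:6+8->14  c:2·3+1->7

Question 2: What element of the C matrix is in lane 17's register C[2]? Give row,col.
lane 17: gr=4 (17/4), th=1 (17%4)
i=2: r=4+8=12, c=1*2+0=2

12,2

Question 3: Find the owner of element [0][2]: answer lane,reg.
1,0

r: 0->gid=0,r8=0  c: 2->tid=1,i&1=0
L=0*4+1=1  i=0*2+0=0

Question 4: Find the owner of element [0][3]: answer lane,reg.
1,1

r:0=>grp=0,rB=0  c:3=>tig=1,lo=1
L=0*4+1=1  i=0*2+1=1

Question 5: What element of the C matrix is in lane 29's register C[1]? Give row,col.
29: gr=7,th=1
[1] (7+0,1*2+1) = (7,3)

7,3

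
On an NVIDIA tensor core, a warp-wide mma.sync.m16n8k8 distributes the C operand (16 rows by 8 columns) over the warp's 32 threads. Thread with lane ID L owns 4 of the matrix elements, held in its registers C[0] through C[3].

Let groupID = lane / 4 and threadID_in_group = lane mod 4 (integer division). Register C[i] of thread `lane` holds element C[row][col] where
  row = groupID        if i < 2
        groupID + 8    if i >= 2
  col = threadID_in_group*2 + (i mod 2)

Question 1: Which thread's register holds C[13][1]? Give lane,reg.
r: 13->gid=5,r8=1  c: 1->tid=0,i&1=1
L=5*4+0=20  i=1*2+1=3

20,3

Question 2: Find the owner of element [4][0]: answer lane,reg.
r:4=>grp=4,rB=0  c:0=>tig=0,lo=0
L=4*4+0=16  i=0*2+0=0

16,0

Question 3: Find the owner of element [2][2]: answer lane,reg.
r:2=>grp=2,rB=0  c:2=>tig=1,lo=0
L=2*4+1=9  i=0*2+0=0

9,0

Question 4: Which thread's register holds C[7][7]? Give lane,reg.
r=7->g=7,rb=0  c=7->t=3,b0=1
L=7*4+3=31  i=0*2+1=1

31,1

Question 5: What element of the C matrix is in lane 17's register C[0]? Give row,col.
lane 17→17/4=4, 17 mod 4=1
i=0  r:4+0→4  c:2·1+0→2

4,2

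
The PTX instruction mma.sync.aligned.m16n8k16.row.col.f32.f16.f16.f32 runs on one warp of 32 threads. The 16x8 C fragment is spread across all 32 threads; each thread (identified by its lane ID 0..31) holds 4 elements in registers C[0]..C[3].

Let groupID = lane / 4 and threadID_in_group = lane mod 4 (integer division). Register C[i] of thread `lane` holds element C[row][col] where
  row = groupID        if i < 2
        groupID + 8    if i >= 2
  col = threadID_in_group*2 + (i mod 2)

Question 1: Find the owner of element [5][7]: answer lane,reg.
r=5→G=5,rhi=0  c=7→T=3,p=1
L=5*4+3=23  i=0*2+1=1

23,1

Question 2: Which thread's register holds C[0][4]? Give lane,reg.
r=0⇒gr=0,Rb=0  c=4⇒th=2,odd=0
L=0*4+2=2  i=0*2+0=0

2,0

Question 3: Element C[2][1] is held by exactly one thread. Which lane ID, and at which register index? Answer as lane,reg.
8,1

r=2->g=2,rb=0  c=1->t=0,b0=1
L=2*4+0=8  i=0*2+1=1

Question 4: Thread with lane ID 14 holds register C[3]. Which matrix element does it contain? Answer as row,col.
11,5

lane 14: gid=3 (14/4), tid=2 (14%4)
i=3: r=3+8=11, c=2*2+1=5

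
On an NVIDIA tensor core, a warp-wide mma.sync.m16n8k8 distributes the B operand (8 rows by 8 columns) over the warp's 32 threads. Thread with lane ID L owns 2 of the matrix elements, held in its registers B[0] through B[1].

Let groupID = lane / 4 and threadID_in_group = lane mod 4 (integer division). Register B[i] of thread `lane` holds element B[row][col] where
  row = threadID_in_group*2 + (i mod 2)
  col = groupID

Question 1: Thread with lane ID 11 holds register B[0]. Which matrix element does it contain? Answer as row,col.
11: grp=2,tig=3
[0] (3*2+0,2) = (6,2)

6,2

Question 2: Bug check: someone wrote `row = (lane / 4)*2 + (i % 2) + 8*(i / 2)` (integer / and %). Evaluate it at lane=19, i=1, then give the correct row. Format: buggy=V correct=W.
`(lane / 4)*2 + (i % 2) + 8*(i / 2)`[19,1]->9
L=19->g=19>>2=4, t=19&3=3
[1]->row 3·2+1=7  col g=4
row: 9 vs 7

buggy=9 correct=7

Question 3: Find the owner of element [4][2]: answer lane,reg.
c=2⇒gr=2  r=4⇒th=2,odd=0
L=2*4+2=10  i=0=0

10,0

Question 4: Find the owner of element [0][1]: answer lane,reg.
4,0

c=1->g=1  r=0->t=0,b0=0
L=1*4+0=4  i=0=0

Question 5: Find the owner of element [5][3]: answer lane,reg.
14,1

c: 3->gid=3  r: 5->tid=2,i&1=1
L=3*4+2=14  i=1=1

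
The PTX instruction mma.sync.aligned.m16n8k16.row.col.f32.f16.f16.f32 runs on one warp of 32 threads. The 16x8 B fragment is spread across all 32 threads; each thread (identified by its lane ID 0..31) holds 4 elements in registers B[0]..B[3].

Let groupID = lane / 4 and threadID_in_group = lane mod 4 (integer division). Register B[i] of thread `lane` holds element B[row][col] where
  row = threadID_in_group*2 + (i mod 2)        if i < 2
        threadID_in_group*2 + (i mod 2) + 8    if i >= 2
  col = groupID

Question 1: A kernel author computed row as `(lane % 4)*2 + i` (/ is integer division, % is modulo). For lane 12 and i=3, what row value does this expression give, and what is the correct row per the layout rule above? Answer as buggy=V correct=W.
buggy=3 correct=9

`(lane % 4)*2 + i`[12,3]→3
L=12→G=12>>2=3, T=12&3=0
[3]→row 0·2+1+8=9  col G=3
row: 3 vs 9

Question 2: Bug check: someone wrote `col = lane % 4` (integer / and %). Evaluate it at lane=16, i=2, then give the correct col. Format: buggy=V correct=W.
`lane % 4`[16,2]→0
L=16→G=16>>2=4, T=16&3=0
[2]→row 0·2+0+8=8  col G=4
col: 0 vs 4

buggy=0 correct=4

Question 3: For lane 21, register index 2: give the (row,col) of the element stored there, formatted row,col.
lane 21: G=5 (21/4), T=1 (21%4)
i=2: r=1*2+0+8=10, c=G=5

10,5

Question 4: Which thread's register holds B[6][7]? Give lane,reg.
31,0

c:7=>grp=7  r:6=>rB=0,tig=3,lo=0
L=7*4+3=31  i=0*2+0=0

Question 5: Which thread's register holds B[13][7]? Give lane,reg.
30,3

c: 7->gid=7  r: 13->r8=1,tid=2,i&1=1
L=7*4+2=30  i=1*2+1=3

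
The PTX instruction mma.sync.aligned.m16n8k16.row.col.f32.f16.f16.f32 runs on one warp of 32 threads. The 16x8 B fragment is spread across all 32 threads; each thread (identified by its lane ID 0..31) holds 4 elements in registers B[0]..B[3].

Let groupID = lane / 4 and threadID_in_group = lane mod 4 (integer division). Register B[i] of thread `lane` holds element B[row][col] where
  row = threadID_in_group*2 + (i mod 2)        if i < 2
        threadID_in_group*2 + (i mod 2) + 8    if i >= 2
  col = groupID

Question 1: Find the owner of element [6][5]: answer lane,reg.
23,0

c: 5->gid=5  r: 6->r8=0,tid=3,i&1=0
L=5*4+3=23  i=0*2+0=0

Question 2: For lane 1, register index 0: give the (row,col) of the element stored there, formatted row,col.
lane 1=>1/4=0, 1 mod 4=1
i=0  r:2·1+0+0=>2  c:0

2,0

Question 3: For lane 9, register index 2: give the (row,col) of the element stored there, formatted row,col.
9: gid=2,tid=1
[2] (1*2+0+8,2) = (10,2)

10,2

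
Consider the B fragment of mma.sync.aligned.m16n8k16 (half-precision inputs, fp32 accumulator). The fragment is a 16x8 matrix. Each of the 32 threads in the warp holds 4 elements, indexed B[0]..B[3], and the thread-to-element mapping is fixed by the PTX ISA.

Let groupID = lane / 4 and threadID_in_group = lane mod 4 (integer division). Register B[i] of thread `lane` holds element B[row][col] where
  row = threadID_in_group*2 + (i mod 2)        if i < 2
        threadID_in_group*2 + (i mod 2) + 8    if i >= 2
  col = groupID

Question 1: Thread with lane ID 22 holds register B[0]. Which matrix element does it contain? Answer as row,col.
4,5

lane 22: G=5 (22/4), T=2 (22%4)
i=0: r=2*2+0+0=4, c=G=5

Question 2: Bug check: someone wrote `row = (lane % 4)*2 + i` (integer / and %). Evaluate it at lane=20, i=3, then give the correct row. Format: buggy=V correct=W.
`(lane % 4)*2 + i`[20,3]=>3
lane 20=>20/4=5, 20 mod 4=0
i=3  r:2·0+1+8=>9  c:5
row: 3 vs 9

buggy=3 correct=9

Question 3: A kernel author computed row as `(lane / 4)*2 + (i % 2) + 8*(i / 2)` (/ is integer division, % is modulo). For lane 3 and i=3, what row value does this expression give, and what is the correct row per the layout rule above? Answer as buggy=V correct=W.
`(lane / 4)*2 + (i % 2) + 8*(i / 2)`[3,3]->9
L=3->gid=3>>2=0, tid=3&3=3
[3]->row 3·2+1+8=15  col gid=0
row: 9 vs 15

buggy=9 correct=15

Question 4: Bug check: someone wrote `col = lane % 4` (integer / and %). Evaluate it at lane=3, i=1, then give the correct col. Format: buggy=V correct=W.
buggy=3 correct=0

`lane % 4`[3,1]=>3
lane 3=>3/4=0, 3 mod 4=3
i=1  r:2·3+1+0=>7  c:0
col: 3 vs 0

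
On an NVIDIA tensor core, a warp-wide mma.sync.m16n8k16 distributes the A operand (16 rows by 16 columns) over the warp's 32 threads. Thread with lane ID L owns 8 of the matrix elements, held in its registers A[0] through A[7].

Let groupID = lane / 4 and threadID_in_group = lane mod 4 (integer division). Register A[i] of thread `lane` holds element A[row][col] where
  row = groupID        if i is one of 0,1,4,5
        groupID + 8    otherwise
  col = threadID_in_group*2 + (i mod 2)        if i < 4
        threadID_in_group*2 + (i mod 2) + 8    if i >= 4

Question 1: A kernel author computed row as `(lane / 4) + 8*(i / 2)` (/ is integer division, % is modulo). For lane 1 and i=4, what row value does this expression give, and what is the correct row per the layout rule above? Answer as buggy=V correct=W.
buggy=16 correct=0

`(lane / 4) + 8*(i / 2)`[1,4]->16
L=1->gid=1>>2=0, tid=1&3=1
[4]->row 0+0=0  col 1·2+0+8=10
row: 16 vs 0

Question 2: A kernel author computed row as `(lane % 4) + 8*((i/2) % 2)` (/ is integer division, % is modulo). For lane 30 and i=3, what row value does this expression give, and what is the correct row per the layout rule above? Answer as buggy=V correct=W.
`(lane % 4) + 8*((i/2) % 2)`[30,3]→10
L=30→G=30>>2=7, T=30&3=2
[3]→row 7+8=15  col 2·2+1+0=5
row: 10 vs 15

buggy=10 correct=15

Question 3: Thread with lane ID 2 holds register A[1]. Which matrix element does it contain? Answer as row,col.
L=2->g=2>>2=0, t=2&3=2
[1]->row 0+0=0  col 2·2+1+0=5

0,5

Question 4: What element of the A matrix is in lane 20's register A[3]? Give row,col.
L=20⇒gr=20>>2=5, th=20&3=0
[3]⇒row 5+8=13  col 0·2+1+0=1

13,1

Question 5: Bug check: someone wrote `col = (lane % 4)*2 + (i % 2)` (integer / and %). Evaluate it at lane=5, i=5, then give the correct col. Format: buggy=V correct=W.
buggy=3 correct=11

`(lane % 4)*2 + (i % 2)`[5,5]->3
5: gid=1,tid=1
[5] (1+0,1*2+1+8) = (1,11)
col: 3 vs 11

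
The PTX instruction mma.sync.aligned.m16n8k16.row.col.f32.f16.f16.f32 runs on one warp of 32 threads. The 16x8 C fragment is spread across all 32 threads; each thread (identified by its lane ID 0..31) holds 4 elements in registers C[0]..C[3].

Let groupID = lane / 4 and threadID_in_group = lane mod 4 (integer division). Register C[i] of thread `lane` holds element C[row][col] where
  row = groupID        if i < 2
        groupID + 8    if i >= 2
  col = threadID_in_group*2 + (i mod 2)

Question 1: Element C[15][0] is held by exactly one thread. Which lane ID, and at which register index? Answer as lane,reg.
28,2

r: 15->gid=7,r8=1  c: 0->tid=0,i&1=0
L=7*4+0=28  i=1*2+0=2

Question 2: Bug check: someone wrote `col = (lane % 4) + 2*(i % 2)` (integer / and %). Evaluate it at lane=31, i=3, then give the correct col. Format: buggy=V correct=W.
`(lane % 4) + 2*(i % 2)`[31,3]⇒5
L=31⇒gr=31>>2=7, th=31&3=3
[3]⇒row 7+8=15  col 3·2+1=7
col: 5 vs 7

buggy=5 correct=7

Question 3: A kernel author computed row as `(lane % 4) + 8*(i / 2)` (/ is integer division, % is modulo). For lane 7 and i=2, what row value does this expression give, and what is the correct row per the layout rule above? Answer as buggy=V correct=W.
`(lane % 4) + 8*(i / 2)`[7,2]⇒11
lane 7: gr=1 (7/4), th=3 (7%4)
i=2: r=1+8=9, c=3*2+0=6
row: 11 vs 9

buggy=11 correct=9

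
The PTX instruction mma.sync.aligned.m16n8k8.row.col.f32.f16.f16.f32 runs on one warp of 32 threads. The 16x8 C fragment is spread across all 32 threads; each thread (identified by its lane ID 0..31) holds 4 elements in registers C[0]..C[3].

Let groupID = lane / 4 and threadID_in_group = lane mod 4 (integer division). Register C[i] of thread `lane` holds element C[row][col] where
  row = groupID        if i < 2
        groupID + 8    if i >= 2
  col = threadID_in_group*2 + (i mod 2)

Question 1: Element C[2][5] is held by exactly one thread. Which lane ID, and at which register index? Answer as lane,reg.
10,1

r:2=>grp=2,rB=0  c:5=>tig=2,lo=1
L=2*4+2=10  i=0*2+1=1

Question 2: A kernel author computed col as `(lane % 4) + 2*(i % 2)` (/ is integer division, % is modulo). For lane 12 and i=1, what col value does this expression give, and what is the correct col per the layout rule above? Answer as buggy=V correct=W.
buggy=2 correct=1

`(lane % 4) + 2*(i % 2)`[12,1]->2
lane 12: g=3 (12/4), t=0 (12%4)
i=1: r=3+0=3, c=0*2+1=1
col: 2 vs 1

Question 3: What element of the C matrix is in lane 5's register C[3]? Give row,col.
lane 5: gr=1 (5/4), th=1 (5%4)
i=3: r=1+8=9, c=1*2+1=3

9,3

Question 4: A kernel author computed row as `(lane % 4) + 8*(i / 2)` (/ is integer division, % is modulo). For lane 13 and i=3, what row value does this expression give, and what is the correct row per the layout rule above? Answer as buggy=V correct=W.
`(lane % 4) + 8*(i / 2)`[13,3]⇒9
lane 13: gr=3 (13/4), th=1 (13%4)
i=3: r=3+8=11, c=1*2+1=3
row: 9 vs 11

buggy=9 correct=11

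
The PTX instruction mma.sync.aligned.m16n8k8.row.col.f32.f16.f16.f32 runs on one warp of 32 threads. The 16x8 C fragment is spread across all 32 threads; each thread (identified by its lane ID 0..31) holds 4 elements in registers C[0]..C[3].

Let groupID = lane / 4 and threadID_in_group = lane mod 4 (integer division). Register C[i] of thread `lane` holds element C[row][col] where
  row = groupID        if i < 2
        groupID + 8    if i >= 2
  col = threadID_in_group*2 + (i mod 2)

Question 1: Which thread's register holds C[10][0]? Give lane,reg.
r=10⇒gr=2,Rb=1  c=0⇒th=0,odd=0
L=2*4+0=8  i=1*2+0=2

8,2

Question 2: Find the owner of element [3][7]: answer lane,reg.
r: 3->gid=3,r8=0  c: 7->tid=3,i&1=1
L=3*4+3=15  i=0*2+1=1

15,1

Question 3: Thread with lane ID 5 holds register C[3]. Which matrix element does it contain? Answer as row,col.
lane 5->5/4=1, 5 mod 4=1
i=3  r:1+8->9  c:2·1+1->3

9,3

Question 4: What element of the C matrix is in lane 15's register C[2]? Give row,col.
11,6

lane 15->15/4=3, 15 mod 4=3
i=2  r:3+8->11  c:2·3+0->6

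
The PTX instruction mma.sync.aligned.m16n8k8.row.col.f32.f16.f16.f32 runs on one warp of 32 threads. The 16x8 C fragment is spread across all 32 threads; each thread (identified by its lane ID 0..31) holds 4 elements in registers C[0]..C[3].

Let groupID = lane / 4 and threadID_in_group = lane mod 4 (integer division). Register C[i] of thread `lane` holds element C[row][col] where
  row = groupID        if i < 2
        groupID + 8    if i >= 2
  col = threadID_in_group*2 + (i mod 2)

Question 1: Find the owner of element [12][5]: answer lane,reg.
18,3

r: 12->gid=4,r8=1  c: 5->tid=2,i&1=1
L=4*4+2=18  i=1*2+1=3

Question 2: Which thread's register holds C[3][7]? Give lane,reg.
15,1

r:3=>grp=3,rB=0  c:7=>tig=3,lo=1
L=3*4+3=15  i=0*2+1=1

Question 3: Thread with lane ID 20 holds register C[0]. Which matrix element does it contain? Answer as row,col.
L=20→G=20>>2=5, T=20&3=0
[0]→row 5+0=5  col 0·2+0=0

5,0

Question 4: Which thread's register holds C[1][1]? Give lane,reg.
r: 1->gid=1,r8=0  c: 1->tid=0,i&1=1
L=1*4+0=4  i=0*2+1=1

4,1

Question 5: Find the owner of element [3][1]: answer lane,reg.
12,1

r:3=>grp=3,rB=0  c:1=>tig=0,lo=1
L=3*4+0=12  i=0*2+1=1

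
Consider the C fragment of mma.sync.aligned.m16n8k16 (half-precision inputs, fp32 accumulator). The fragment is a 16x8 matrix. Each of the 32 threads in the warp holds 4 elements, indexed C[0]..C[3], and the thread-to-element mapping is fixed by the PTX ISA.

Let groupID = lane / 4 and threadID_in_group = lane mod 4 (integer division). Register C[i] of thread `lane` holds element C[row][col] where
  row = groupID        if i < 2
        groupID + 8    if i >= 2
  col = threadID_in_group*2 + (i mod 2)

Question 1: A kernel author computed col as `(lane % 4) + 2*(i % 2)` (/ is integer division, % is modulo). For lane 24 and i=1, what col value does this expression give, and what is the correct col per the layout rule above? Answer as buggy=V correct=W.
buggy=2 correct=1

`(lane % 4) + 2*(i % 2)`[24,1]⇒2
L=24⇒gr=24>>2=6, th=24&3=0
[1]⇒row 6+0=6  col 0·2+1=1
col: 2 vs 1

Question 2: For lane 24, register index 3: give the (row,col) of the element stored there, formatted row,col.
lane 24->24/4=6, 24 mod 4=0
i=3  r:6+8->14  c:2·0+1->1

14,1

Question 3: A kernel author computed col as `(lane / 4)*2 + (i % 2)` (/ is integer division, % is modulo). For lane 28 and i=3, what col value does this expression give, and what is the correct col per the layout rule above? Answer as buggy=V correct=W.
`(lane / 4)*2 + (i % 2)`[28,3]=>15
L=28=>grp=28>>2=7, tig=28&3=0
[3]=>row 7+8=15  col 0·2+1=1
col: 15 vs 1

buggy=15 correct=1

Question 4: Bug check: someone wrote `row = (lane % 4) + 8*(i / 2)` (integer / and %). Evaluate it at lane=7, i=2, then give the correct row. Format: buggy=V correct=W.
`(lane % 4) + 8*(i / 2)`[7,2]=>11
lane 7=>7/4=1, 7 mod 4=3
i=2  r:1+8=>9  c:2·3+0=>6
row: 11 vs 9

buggy=11 correct=9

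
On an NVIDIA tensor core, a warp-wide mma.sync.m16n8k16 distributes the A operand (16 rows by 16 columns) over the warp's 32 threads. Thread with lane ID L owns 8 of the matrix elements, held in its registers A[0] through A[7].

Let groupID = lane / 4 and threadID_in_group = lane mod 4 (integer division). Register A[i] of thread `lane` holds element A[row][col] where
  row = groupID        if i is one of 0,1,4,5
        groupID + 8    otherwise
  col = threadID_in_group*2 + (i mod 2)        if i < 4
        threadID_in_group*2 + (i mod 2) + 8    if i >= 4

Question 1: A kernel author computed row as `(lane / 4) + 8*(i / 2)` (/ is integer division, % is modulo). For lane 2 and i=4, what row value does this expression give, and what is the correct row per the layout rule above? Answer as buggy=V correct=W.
buggy=16 correct=0

`(lane / 4) + 8*(i / 2)`[2,4]->16
lane 2->2/4=0, 2 mod 4=2
i=4  r:0+0->0  c:2·2+0+8->12
row: 16 vs 0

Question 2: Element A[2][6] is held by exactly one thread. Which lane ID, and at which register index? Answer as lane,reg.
r: 2->gid=2,r8=0  c: 6->c8=0,tid=3,i&1=0
L=2*4+3=11  i=0*4+0*2+0=0

11,0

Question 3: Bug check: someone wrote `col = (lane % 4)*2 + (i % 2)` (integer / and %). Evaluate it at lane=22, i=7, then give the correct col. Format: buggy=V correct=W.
`(lane % 4)*2 + (i % 2)`[22,7]->5
L=22->gid=22>>2=5, tid=22&3=2
[7]->row 5+8=13  col 2·2+1+8=13
col: 5 vs 13

buggy=5 correct=13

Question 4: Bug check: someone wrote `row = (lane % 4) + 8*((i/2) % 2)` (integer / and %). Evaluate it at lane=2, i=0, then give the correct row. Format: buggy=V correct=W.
buggy=2 correct=0

`(lane % 4) + 8*((i/2) % 2)`[2,0]->2
2: g=0,t=2
[0] (0+0,2*2+0+0) = (0,4)
row: 2 vs 0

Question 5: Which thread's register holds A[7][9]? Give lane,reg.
28,5

r:7=>grp=7,rB=0  c:9=>cB=1,tig=0,lo=1
L=7*4+0=28  i=1*4+0*2+1=5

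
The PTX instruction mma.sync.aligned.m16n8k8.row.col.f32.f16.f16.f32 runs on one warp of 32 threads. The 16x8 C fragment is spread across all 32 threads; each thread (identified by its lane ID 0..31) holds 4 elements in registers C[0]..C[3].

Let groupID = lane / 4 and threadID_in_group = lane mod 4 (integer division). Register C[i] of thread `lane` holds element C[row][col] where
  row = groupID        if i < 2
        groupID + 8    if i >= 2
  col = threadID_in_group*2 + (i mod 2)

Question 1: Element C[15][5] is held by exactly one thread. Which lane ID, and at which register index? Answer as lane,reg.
30,3

r=15⇒gr=7,Rb=1  c=5⇒th=2,odd=1
L=7*4+2=30  i=1*2+1=3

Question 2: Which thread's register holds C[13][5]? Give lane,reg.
r: 13->gid=5,r8=1  c: 5->tid=2,i&1=1
L=5*4+2=22  i=1*2+1=3

22,3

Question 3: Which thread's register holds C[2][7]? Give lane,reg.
r=2⇒gr=2,Rb=0  c=7⇒th=3,odd=1
L=2*4+3=11  i=0*2+1=1

11,1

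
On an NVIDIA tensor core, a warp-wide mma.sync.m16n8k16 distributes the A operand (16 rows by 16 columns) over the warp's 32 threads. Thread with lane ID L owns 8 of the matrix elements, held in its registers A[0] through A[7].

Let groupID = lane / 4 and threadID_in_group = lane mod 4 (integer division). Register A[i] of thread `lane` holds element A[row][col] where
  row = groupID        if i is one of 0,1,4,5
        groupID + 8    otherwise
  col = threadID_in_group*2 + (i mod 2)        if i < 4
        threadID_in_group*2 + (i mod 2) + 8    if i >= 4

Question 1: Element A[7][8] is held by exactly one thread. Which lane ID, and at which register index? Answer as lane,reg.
28,4

r: 7->gid=7,r8=0  c: 8->c8=1,tid=0,i&1=0
L=7*4+0=28  i=1*4+0*2+0=4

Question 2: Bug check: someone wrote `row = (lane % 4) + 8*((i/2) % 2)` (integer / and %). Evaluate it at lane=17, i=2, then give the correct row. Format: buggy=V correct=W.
`(lane % 4) + 8*((i/2) % 2)`[17,2]=>9
lane 17: grp=4 (17/4), tig=1 (17%4)
i=2: r=4+8=12, c=1*2+0+0=2
row: 9 vs 12

buggy=9 correct=12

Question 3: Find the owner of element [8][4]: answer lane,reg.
2,2

r=8->g=0,rb=1  c=4->cb=0,t=2,b0=0
L=0*4+2=2  i=0*4+1*2+0=2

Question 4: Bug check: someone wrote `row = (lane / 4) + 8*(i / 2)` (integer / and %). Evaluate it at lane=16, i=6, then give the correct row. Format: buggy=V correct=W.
`(lane / 4) + 8*(i / 2)`[16,6]⇒28
L=16⇒gr=16>>2=4, th=16&3=0
[6]⇒row 4+8=12  col 0·2+0+8=8
row: 28 vs 12

buggy=28 correct=12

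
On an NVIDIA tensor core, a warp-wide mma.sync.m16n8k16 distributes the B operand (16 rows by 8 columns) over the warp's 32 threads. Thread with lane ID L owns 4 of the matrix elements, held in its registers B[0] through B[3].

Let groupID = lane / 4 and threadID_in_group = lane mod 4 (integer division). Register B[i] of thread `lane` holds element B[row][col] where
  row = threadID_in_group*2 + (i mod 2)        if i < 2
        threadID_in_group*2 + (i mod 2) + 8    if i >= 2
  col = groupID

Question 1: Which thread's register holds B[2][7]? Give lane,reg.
c=7→G=7  r=2→rhi=0,T=1,p=0
L=7*4+1=29  i=0*2+0=0

29,0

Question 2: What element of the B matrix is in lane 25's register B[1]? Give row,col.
3,6

lane 25: G=6 (25/4), T=1 (25%4)
i=1: r=1*2+1+0=3, c=G=6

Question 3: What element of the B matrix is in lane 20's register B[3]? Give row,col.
9,5

lane 20: gid=5 (20/4), tid=0 (20%4)
i=3: r=0*2+1+8=9, c=gid=5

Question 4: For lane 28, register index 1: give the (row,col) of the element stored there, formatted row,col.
1,7

lane 28⇒28/4=7, 28 mod 4=0
i=1  r:2·0+1+0⇒1  c:7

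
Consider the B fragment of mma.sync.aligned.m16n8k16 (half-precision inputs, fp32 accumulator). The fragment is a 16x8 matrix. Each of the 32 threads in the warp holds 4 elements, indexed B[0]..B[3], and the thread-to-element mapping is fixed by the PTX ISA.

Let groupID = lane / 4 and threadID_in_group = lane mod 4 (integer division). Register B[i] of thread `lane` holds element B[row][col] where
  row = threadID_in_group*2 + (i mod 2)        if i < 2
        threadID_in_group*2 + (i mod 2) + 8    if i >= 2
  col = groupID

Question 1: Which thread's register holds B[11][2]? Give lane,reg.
c=2⇒gr=2  r=11⇒Rb=1,th=1,odd=1
L=2*4+1=9  i=1*2+1=3

9,3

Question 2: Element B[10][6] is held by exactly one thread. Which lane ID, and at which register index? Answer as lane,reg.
25,2

c=6->g=6  r=10->rb=1,t=1,b0=0
L=6*4+1=25  i=1*2+0=2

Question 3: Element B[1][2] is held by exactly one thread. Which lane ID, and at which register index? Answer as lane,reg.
c=2→G=2  r=1→rhi=0,T=0,p=1
L=2*4+0=8  i=0*2+1=1

8,1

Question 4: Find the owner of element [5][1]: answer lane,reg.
c=1->g=1  r=5->rb=0,t=2,b0=1
L=1*4+2=6  i=0*2+1=1

6,1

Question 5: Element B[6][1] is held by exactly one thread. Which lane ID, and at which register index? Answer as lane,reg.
c=1⇒gr=1  r=6⇒Rb=0,th=3,odd=0
L=1*4+3=7  i=0*2+0=0

7,0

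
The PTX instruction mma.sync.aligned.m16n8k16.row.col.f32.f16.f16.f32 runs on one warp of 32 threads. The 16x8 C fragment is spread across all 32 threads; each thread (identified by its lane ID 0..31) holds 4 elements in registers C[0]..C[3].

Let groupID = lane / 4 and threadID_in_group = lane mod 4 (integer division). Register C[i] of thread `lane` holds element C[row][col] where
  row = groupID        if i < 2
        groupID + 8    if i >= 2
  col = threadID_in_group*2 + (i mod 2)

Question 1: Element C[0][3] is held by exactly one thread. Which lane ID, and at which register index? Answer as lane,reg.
1,1

r=0→G=0,rhi=0  c=3→T=1,p=1
L=0*4+1=1  i=0*2+1=1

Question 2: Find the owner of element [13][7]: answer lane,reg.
23,3

r=13⇒gr=5,Rb=1  c=7⇒th=3,odd=1
L=5*4+3=23  i=1*2+1=3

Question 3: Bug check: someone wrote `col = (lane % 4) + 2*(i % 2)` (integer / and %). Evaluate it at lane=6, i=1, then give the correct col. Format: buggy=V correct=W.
`(lane % 4) + 2*(i % 2)`[6,1]⇒4
lane 6⇒6/4=1, 6 mod 4=2
i=1  r:1+0⇒1  c:2·2+1⇒5
col: 4 vs 5

buggy=4 correct=5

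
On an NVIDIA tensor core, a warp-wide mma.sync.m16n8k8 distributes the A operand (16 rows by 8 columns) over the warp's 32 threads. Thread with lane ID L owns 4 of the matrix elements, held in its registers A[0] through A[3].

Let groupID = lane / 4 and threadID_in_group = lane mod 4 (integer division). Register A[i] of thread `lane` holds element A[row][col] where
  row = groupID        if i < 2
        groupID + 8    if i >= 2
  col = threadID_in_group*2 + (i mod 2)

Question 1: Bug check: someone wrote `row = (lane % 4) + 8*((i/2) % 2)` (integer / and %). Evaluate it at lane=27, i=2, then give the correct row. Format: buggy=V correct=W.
`(lane % 4) + 8*((i/2) % 2)`[27,2]⇒11
L=27⇒gr=27>>2=6, th=27&3=3
[2]⇒row 6+8=14  col 3·2+0=6
row: 11 vs 14

buggy=11 correct=14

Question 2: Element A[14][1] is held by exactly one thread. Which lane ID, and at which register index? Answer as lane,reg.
24,3

r:14=>grp=6,rB=1  c:1=>tig=0,lo=1
L=6*4+0=24  i=1*2+1=3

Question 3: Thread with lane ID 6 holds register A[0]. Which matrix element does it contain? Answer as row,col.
1,4

lane 6: G=1 (6/4), T=2 (6%4)
i=0: r=1+0=1, c=2*2+0=4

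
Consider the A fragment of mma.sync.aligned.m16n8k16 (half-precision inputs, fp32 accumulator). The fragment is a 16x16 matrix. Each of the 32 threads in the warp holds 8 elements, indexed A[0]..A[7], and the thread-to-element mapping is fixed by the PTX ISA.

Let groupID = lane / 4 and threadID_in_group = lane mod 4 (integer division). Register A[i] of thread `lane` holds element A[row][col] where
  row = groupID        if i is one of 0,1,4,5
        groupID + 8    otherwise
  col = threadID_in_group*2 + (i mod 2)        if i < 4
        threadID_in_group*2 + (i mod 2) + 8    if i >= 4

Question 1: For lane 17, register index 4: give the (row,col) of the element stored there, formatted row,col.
4,10

17: grp=4,tig=1
[4] (4+0,1*2+0+8) = (4,10)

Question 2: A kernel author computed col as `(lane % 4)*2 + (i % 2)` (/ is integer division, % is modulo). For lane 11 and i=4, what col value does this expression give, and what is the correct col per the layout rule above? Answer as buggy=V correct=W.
buggy=6 correct=14

`(lane % 4)*2 + (i % 2)`[11,4]→6
L=11→G=11>>2=2, T=11&3=3
[4]→row 2+0=2  col 3·2+0+8=14
col: 6 vs 14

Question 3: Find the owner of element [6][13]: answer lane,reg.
26,5

r:6=>grp=6,rB=0  c:13=>cB=1,tig=2,lo=1
L=6*4+2=26  i=1*4+0*2+1=5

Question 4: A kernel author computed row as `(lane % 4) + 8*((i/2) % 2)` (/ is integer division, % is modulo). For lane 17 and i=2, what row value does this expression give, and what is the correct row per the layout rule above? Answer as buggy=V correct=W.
`(lane % 4) + 8*((i/2) % 2)`[17,2]->9
lane 17: gid=4 (17/4), tid=1 (17%4)
i=2: r=4+8=12, c=1*2+0+0=2
row: 9 vs 12

buggy=9 correct=12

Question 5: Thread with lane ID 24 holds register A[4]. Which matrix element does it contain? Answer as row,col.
24: g=6,t=0
[4] (6+0,0*2+0+8) = (6,8)

6,8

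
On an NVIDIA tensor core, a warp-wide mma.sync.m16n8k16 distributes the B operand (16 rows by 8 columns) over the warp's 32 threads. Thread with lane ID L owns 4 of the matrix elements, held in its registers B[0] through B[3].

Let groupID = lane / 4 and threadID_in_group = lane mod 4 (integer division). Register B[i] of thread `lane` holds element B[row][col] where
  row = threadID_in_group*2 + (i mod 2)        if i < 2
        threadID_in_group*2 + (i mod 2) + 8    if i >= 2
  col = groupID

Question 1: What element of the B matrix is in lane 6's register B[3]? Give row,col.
6: grp=1,tig=2
[3] (2*2+1+8,1) = (13,1)

13,1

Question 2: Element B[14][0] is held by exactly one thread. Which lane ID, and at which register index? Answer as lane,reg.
3,2

c=0⇒gr=0  r=14⇒Rb=1,th=3,odd=0
L=0*4+3=3  i=1*2+0=2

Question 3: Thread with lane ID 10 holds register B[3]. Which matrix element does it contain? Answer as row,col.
lane 10: gid=2 (10/4), tid=2 (10%4)
i=3: r=2*2+1+8=13, c=gid=2

13,2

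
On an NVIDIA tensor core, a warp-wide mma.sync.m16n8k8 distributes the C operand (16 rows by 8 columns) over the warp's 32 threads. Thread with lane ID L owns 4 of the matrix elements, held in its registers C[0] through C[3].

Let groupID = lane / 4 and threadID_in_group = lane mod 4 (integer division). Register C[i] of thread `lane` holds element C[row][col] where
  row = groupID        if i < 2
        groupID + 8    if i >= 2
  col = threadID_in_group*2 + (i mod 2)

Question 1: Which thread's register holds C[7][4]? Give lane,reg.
30,0

r=7⇒gr=7,Rb=0  c=4⇒th=2,odd=0
L=7*4+2=30  i=0*2+0=0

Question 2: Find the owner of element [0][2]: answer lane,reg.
1,0

r: 0->gid=0,r8=0  c: 2->tid=1,i&1=0
L=0*4+1=1  i=0*2+0=0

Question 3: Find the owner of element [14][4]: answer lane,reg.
r: 14->gid=6,r8=1  c: 4->tid=2,i&1=0
L=6*4+2=26  i=1*2+0=2

26,2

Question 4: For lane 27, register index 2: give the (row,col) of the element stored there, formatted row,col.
14,6

L=27=>grp=27>>2=6, tig=27&3=3
[2]=>row 6+8=14  col 3·2+0=6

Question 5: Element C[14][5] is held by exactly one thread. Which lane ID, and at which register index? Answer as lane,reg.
26,3

r=14->g=6,rb=1  c=5->t=2,b0=1
L=6*4+2=26  i=1*2+1=3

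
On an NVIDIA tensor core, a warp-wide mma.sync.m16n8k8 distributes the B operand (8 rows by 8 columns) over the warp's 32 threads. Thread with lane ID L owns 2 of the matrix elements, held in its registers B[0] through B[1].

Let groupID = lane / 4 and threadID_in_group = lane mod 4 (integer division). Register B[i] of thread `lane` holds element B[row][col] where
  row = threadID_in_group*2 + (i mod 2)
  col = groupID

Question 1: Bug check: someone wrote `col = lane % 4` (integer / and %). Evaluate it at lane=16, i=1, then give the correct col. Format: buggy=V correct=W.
buggy=0 correct=4

`lane % 4`[16,1]->0
lane 16: gid=4 (16/4), tid=0 (16%4)
i=1: r=0*2+1=1, c=gid=4
col: 0 vs 4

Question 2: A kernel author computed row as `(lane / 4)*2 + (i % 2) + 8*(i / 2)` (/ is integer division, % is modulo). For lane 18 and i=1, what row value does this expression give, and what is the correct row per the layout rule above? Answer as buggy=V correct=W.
`(lane / 4)*2 + (i % 2) + 8*(i / 2)`[18,1]→9
L=18→G=18>>2=4, T=18&3=2
[1]→row 2·2+1=5  col G=4
row: 9 vs 5

buggy=9 correct=5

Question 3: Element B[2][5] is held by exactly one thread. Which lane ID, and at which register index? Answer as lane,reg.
21,0

c=5⇒gr=5  r=2⇒th=1,odd=0
L=5*4+1=21  i=0=0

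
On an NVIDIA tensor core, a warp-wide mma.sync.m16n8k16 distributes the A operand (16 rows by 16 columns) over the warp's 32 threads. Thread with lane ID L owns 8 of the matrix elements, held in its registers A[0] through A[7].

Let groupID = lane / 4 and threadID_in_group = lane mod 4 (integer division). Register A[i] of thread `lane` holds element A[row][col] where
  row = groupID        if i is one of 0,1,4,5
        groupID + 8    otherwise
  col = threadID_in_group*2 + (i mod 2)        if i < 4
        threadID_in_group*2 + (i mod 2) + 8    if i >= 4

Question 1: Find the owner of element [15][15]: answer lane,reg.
31,7

r:15=>grp=7,rB=1  c:15=>cB=1,tig=3,lo=1
L=7*4+3=31  i=1*4+1*2+1=7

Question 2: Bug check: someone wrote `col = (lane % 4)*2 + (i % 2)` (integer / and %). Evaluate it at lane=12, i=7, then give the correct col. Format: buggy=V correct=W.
buggy=1 correct=9

`(lane % 4)*2 + (i % 2)`[12,7]→1
lane 12→12/4=3, 12 mod 4=0
i=7  r:3+8→11  c:2·0+1+8→9
col: 1 vs 9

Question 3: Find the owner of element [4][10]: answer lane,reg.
17,4

r=4->g=4,rb=0  c=10->cb=1,t=1,b0=0
L=4*4+1=17  i=1*4+0*2+0=4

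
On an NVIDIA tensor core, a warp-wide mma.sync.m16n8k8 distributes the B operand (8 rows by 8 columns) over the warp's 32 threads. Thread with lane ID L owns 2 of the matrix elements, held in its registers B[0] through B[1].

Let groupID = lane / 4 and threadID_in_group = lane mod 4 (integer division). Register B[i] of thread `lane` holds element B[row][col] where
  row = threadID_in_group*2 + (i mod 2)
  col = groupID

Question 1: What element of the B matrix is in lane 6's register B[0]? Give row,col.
L=6→G=6>>2=1, T=6&3=2
[0]→row 2·2+0=4  col G=1

4,1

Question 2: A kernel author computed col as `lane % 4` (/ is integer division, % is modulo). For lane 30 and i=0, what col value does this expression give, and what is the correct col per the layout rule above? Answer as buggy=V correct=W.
`lane % 4`[30,0]→2
L=30→G=30>>2=7, T=30&3=2
[0]→row 2·2+0=4  col G=7
col: 2 vs 7

buggy=2 correct=7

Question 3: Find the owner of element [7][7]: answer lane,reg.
31,1

c=7→G=7  r=7→T=3,p=1
L=7*4+3=31  i=1=1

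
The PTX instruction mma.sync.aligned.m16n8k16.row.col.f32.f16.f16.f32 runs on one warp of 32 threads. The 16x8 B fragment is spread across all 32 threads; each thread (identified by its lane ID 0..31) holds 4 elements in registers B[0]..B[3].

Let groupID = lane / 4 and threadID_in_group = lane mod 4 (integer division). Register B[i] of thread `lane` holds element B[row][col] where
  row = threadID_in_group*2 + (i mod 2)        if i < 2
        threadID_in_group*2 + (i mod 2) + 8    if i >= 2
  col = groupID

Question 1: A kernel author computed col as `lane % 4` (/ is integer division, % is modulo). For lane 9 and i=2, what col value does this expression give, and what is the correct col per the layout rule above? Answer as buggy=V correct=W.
`lane % 4`[9,2]->1
lane 9->9/4=2, 9 mod 4=1
i=2  r:2·1+0+8->10  c:2
col: 1 vs 2

buggy=1 correct=2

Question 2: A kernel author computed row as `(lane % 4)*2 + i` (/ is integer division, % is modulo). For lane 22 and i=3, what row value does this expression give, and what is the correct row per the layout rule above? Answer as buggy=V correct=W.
`(lane % 4)*2 + i`[22,3]⇒7
22: gr=5,th=2
[3] (2*2+1+8,5) = (13,5)
row: 7 vs 13

buggy=7 correct=13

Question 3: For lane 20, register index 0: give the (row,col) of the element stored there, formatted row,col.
0,5

L=20=>grp=20>>2=5, tig=20&3=0
[0]=>row 0·2+0+0=0  col grp=5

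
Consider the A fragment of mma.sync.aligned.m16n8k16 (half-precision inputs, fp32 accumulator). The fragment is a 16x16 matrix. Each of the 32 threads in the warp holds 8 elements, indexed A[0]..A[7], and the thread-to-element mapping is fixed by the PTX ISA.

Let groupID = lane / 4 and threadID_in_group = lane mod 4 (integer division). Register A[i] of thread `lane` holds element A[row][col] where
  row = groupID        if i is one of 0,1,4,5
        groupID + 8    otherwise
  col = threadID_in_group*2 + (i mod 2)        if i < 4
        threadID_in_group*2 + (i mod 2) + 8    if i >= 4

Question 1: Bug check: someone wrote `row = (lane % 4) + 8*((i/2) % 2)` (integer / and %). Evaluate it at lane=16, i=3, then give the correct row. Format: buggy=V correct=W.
`(lane % 4) + 8*((i/2) % 2)`[16,3]->8
lane 16: g=4 (16/4), t=0 (16%4)
i=3: r=4+8=12, c=0*2+1+0=1
row: 8 vs 12

buggy=8 correct=12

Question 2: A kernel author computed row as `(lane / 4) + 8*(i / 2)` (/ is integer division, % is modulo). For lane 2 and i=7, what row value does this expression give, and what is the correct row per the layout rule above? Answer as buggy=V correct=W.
buggy=24 correct=8

`(lane / 4) + 8*(i / 2)`[2,7]->24
lane 2: g=0 (2/4), t=2 (2%4)
i=7: r=0+8=8, c=2*2+1+8=13
row: 24 vs 8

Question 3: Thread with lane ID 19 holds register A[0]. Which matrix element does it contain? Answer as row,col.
L=19->g=19>>2=4, t=19&3=3
[0]->row 4+0=4  col 3·2+0+0=6

4,6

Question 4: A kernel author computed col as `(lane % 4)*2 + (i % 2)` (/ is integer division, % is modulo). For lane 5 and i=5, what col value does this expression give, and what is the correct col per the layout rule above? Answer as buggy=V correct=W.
buggy=3 correct=11

`(lane % 4)*2 + (i % 2)`[5,5]->3
L=5->gid=5>>2=1, tid=5&3=1
[5]->row 1+0=1  col 1·2+1+8=11
col: 3 vs 11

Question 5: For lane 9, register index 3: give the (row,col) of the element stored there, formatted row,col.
lane 9->9/4=2, 9 mod 4=1
i=3  r:2+8->10  c:2·1+1+0->3

10,3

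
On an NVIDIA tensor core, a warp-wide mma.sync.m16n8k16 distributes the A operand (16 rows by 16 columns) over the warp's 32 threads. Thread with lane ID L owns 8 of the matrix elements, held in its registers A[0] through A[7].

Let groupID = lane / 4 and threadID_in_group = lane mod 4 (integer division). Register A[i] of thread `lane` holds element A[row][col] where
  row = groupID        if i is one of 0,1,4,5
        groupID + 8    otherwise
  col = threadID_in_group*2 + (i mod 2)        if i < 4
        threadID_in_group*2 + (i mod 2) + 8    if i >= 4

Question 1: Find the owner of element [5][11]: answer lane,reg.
r: 5->gid=5,r8=0  c: 11->c8=1,tid=1,i&1=1
L=5*4+1=21  i=1*4+0*2+1=5

21,5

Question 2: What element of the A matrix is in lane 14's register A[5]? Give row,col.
14: gid=3,tid=2
[5] (3+0,2*2+1+8) = (3,13)

3,13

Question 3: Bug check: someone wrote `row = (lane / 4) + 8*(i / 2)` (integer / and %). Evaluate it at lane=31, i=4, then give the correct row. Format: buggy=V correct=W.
`(lane / 4) + 8*(i / 2)`[31,4]->23
lane 31->31/4=7, 31 mod 4=3
i=4  r:7+0->7  c:2·3+0+8->14
row: 23 vs 7

buggy=23 correct=7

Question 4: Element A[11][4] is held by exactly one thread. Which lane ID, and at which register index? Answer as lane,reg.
r=11->g=3,rb=1  c=4->cb=0,t=2,b0=0
L=3*4+2=14  i=0*4+1*2+0=2

14,2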